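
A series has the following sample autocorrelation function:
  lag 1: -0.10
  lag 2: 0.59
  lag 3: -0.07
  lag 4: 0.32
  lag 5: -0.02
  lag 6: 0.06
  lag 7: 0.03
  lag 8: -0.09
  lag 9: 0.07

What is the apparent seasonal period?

The largest autocorrelation is r_2 = 0.59, with a weaker echo at lag 4 (0.32); the remaining lags stay at or below 0.07.
The dominant spike at lag 2 indicates a seasonal period of 2.

2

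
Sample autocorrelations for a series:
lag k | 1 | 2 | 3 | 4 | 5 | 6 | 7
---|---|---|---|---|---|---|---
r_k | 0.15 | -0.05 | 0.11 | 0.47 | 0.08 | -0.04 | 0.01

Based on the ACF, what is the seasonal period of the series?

4

The largest autocorrelation is r_4 = 0.47; the remaining lags stay at or below 0.15.
The dominant spike at lag 4 indicates a seasonal period of 4.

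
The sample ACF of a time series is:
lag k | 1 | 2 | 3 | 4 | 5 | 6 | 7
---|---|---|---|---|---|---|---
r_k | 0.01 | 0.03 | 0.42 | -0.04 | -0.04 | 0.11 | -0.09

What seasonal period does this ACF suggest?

The largest autocorrelation is r_3 = 0.42; the remaining lags stay at or below 0.11.
The dominant spike at lag 3 indicates a seasonal period of 3.

3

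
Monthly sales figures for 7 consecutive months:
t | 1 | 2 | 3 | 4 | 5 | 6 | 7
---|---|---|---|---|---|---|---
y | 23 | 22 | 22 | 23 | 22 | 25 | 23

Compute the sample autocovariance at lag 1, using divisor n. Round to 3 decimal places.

Mean ȳ = (23 + 22 + 22 + 23 + 22 + 25 + 23)/7 = 22.8571
Σ_{t=1}^{6}(y_t−ȳ)(y_{t+1}−ȳ) = -1.1633
γ_1 = -1.1633 / 7 = -0.166

-0.166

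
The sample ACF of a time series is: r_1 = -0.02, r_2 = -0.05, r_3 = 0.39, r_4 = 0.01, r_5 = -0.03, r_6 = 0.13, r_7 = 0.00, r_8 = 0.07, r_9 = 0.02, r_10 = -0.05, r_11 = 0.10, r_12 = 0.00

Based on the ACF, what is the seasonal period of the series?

3

The largest autocorrelation is r_3 = 0.39; the remaining lags stay at or below 0.13.
The dominant spike at lag 3 indicates a seasonal period of 3.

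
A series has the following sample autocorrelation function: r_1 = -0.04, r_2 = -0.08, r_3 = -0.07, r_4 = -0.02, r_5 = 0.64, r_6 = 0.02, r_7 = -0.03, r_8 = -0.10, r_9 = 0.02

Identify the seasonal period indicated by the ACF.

5

The largest autocorrelation is r_5 = 0.64; the remaining lags stay at or below 0.02.
The dominant spike at lag 5 indicates a seasonal period of 5.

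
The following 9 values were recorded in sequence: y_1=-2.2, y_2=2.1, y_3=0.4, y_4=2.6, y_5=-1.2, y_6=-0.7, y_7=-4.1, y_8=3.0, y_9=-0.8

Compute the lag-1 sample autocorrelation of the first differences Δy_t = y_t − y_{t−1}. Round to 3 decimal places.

-0.635

First differences Δy: 4.3, -1.7, 2.2, -3.8, 0.5, -3.4, 7.1, -3.8
Mean of differences = 0.1750
Numerator Σ(Δy_t−Δȳ)(Δy_{t+1}−Δȳ) = -74.3181
Denominator Σ(Δy_t−Δȳ)² = 117.0750
r_1(Δy) = -74.3181 / 117.0750 = -0.635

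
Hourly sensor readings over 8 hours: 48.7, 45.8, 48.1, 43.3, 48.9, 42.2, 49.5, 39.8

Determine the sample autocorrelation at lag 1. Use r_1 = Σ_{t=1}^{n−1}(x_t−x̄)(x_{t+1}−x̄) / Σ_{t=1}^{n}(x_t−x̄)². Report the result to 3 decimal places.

Mean x̄ = (48.7 + 45.8 + 48.1 + 43.3 + 48.9 + 42.2 + 49.5 + 39.8)/8 = 45.7875
Σ(x_t−x̄)(x_{t+1}−x̄) = (0.0364) + (0.0289) + (-5.7523) + (-7.7423) + (-11.1661) + (-13.3186) + (-22.2286) = -60.1427
Denominator Σ(x_t−x̄)² = 92.2088
r_1 = -60.1427 / 92.2088 = -0.652

-0.652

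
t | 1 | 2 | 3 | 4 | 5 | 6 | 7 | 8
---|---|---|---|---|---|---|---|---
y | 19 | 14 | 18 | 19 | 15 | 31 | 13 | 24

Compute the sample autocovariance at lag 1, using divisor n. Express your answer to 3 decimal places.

Mean ȳ = (19 + 14 + 18 + 19 + 15 + 31 + 13 + 24)/8 = 19.1250
Deviations: -0.1250, -5.1250, -1.1250, -0.1250, -4.1250, 11.8750, -6.1250, 4.8750
Σ_{t=1}^{7}(y_t−ȳ)(y_{t+1}−ȳ) = -144.5156
γ_1 = -144.5156 / 8 = -18.064

-18.064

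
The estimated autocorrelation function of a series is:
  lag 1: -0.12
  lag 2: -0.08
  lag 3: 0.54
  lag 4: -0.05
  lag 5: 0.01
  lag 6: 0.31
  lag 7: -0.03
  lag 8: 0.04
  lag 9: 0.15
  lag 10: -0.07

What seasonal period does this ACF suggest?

The largest autocorrelation is r_3 = 0.54, with weaker echoes at lags 6 (0.31) and 9 (0.15); the remaining lags stay at or below 0.04.
The dominant spike at lag 3 indicates a seasonal period of 3.

3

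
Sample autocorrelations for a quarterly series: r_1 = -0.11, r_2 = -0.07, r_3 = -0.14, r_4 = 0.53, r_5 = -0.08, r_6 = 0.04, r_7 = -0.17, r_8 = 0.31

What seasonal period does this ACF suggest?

4

The largest autocorrelation is r_4 = 0.53, with a weaker echo at lag 8 (0.31); the remaining lags stay at or below 0.04.
The dominant spike at lag 4 indicates a seasonal period of 4.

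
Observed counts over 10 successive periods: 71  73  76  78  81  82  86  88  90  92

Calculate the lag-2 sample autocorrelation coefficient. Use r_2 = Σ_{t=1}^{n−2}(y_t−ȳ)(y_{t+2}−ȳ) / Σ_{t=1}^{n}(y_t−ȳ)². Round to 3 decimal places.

0.416

Mean ȳ = (71 + 73 + 76 + 78 + 81 + 82 + 86 + 88 + 90 + 92)/10 = 81.7000
Numerator Σ_{t=1}^{8}(y_t−ȳ)(y_{t+2}−ȳ) = 195.5200
Denominator Σ(y_t−ȳ)² = 470.1000
r_2 = 195.5200 / 470.1000 = 0.416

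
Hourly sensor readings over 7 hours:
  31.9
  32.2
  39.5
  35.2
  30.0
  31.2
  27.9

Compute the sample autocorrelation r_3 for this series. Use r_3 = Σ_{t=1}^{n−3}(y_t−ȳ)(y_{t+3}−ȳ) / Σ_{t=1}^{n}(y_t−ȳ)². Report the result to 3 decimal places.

Mean ȳ = (31.9 + 32.2 + 39.5 + 35.2 + 30.0 + 31.2 + 27.9)/7 = 32.5571
Deviations from mean: -0.6571, -0.3571, 6.9429, 2.6429, -2.5571, -1.3571, -4.6571
Σ(y_t−ȳ)(y_{t+3}−ȳ) = (-1.7367) + (0.9133) + (-9.4224) + (-12.3082) = -22.5541
Denominator Σ(y_t−ȳ)² = 85.8171
r_3 = -22.5541 / 85.8171 = -0.263

-0.263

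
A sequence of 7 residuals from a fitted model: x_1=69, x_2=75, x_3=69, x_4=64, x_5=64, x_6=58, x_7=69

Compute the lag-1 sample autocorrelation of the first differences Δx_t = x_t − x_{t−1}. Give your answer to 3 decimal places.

-0.283

First differences Δx: 6, -6, -5, 0, -6, 11
Mean of differences = 0.0000
Numerator Σ(Δx_t−Δx̄)(Δx_{t+1}−Δx̄) = -72.0000
Denominator Σ(Δx_t−Δx̄)² = 254.0000
r_1(Δx) = -72.0000 / 254.0000 = -0.283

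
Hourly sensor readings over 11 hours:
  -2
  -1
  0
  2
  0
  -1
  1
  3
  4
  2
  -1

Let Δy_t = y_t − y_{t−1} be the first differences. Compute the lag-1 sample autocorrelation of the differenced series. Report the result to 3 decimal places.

0.264

First differences Δy: 1, 1, 2, -2, -1, 2, 2, 1, -2, -3
Mean of differences = 0.1000
Numerator Σ(Δy_t−Δȳ)(Δy_{t+1}−Δȳ) = 8.6900
Denominator Σ(Δy_t−Δȳ)² = 32.9000
r_1(Δy) = 8.6900 / 32.9000 = 0.264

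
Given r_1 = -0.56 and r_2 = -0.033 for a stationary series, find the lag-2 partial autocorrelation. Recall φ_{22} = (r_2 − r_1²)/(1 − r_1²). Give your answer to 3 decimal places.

-0.505

φ_{22} = (r_2 − r_1²) / (1 − r_1²)
r_1² = (-0.56)² = 0.3136
Numerator = -0.033 − 0.3136 = -0.3466; denominator = 1 − 0.3136 = 0.6864
φ_{22} = -0.3466 / 0.6864 = -0.505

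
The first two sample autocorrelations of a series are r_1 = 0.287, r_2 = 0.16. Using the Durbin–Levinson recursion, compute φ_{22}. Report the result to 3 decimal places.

0.085

φ_{22} = (r_2 − r_1²) / (1 − r_1²)
r_1² = (0.287)² = 0.082369
Numerator = 0.16 − 0.0824 = 0.0776; denominator = 1 − 0.0824 = 0.9176
φ_{22} = 0.0776 / 0.9176 = 0.085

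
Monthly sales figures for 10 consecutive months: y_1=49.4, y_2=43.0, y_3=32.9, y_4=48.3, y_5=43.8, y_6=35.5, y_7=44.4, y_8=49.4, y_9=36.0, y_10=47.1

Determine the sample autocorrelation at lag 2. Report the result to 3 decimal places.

-0.425

Mean ȳ = (49.4 + 43.0 + 32.9 + 48.3 + 43.8 + 35.5 + 44.4 + 49.4 + 36.0 + 47.1)/10 = 42.9800
Numerator Σ_{t=1}^{8}(y_t−ȳ)(y_{t+2}−ȳ) = -142.9848
Denominator Σ(y_t−ȳ)² = 336.6760
r_2 = -142.9848 / 336.6760 = -0.425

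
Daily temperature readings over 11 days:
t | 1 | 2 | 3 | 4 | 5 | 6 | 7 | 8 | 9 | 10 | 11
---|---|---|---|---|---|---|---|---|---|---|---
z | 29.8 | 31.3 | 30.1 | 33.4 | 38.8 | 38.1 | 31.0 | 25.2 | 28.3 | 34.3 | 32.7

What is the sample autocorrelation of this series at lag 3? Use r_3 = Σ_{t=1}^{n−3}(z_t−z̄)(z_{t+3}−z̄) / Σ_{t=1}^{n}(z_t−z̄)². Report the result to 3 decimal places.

Mean z̄ = (29.8 + 31.3 + 30.1 + 33.4 + 38.8 + 38.1 + 31.0 + 25.2 + 28.3 + 34.3 + 32.7)/11 = 32.0909
Numerator Σ_{t=1}^{8}(z_t−z̄)(z_{t+3}−z̄) = -97.3157
Denominator Σ(z_t−z̄)² = 160.9691
r_3 = -97.3157 / 160.9691 = -0.605

-0.605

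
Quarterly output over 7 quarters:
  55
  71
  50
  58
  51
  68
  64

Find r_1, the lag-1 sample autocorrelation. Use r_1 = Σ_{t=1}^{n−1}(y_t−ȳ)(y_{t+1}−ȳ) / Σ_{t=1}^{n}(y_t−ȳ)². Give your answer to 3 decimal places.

-0.410

Mean ȳ = (55 + 71 + 50 + 58 + 51 + 68 + 64)/7 = 59.5714
Deviations from mean: -4.5714, 11.4286, -9.5714, -1.5714, -8.5714, 8.4286, 4.4286
Numerator Σ_{t=1}^{6}(y_t−ȳ)(y_{t+1}−ȳ) = -168.0408
Denominator Σ(y_t−ȳ)² = 409.7143
r_1 = -168.0408 / 409.7143 = -0.410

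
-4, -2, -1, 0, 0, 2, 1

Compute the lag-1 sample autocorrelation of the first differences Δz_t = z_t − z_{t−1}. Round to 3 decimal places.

First differences Δz: 2, 1, 1, 0, 2, -1
Mean of differences = 0.8333
Numerator Σ(Δz_t−Δz̄)(Δz_{t+1}−Δz̄) = -3.0278
Denominator Σ(Δz_t−Δz̄)² = 6.8333
r_1(Δz) = -3.0278 / 6.8333 = -0.443

-0.443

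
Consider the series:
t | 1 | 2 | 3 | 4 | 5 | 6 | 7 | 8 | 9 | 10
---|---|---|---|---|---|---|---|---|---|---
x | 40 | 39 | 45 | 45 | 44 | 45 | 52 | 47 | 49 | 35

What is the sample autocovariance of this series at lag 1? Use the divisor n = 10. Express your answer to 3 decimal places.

Mean x̄ = (40 + 39 + 45 + 45 + 44 + 45 + 52 + 47 + 49 + 35)/10 = 44.1000
Σ_{t=1}^{9}(x_t−x̄)(x_{t+1}−x̄) = 16.5900
γ_1 = 16.5900 / 10 = 1.659

1.659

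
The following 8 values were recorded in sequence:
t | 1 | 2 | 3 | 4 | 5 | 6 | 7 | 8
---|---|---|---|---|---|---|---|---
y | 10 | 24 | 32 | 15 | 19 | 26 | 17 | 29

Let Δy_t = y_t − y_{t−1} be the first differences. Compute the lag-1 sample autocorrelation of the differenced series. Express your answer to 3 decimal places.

First differences Δy: 14, 8, -17, 4, 7, -9, 12
Mean of differences = 2.7143
Numerator Σ(Δy_t−Δȳ)(Δy_{t+1}−Δȳ) = -223.3673
Denominator Σ(Δy_t−Δȳ)² = 787.4286
r_1(Δy) = -223.3673 / 787.4286 = -0.284

-0.284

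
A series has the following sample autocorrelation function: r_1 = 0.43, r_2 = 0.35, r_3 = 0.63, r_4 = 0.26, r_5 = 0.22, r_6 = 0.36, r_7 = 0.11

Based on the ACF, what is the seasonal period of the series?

3

The largest autocorrelation is r_3 = 0.63; the remaining lags stay at or below 0.43. The elevated value at lag 1 (0.43), dropping to 0.35 at lag 2, reflects decaying short-term dependence rather than seasonality.
The dominant spike at lag 3 indicates a seasonal period of 3.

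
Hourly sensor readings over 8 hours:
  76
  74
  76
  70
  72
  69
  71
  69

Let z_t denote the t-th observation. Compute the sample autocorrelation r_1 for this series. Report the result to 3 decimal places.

Mean z̄ = (76 + 74 + 76 + 70 + 72 + 69 + 71 + 69)/8 = 72.1250
Deviations from mean: 3.8750, 1.8750, 3.8750, -2.1250, -0.1250, -3.1250, -1.1250, -3.1250
Numerator Σ_{t=1}^{7}(z_t−z̄)(z_{t+1}−z̄) = 13.9844
Denominator Σ(z_t−z̄)² = 58.8750
r_1 = 13.9844 / 58.8750 = 0.238

0.238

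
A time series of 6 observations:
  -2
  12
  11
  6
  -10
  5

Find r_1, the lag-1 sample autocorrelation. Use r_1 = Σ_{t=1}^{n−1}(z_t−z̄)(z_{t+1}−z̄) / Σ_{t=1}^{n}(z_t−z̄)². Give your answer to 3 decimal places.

-0.055

Mean z̄ = (-2 + 12 + 11 + 6 − 10 + 5)/6 = 3.6667
Deviations from mean: -5.6667, 8.3333, 7.3333, 2.3333, -13.6667, 1.3333
Σ(z_t−z̄)(z_{t+1}−z̄) = (-47.2222) + (61.1111) + (17.1111) + (-31.8889) + (-18.2222) = -19.1111
Denominator Σ(z_t−z̄)² = 349.3333
r_1 = -19.1111 / 349.3333 = -0.055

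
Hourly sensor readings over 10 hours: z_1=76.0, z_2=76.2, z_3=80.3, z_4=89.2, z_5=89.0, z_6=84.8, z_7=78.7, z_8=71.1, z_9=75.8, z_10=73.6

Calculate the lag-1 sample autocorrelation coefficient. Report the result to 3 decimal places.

Mean z̄ = (76.0 + 76.2 + 80.3 + 89.2 + 89.0 + 84.8 + 78.7 + 71.1 + 75.8 + 73.6)/10 = 79.4700
Numerator Σ_{t=1}^{9}(z_t−z̄)(z_{t+1}−z̄) = 214.8321
Denominator Σ(z_t−z̄)² = 355.9010
r_1 = 214.8321 / 355.9010 = 0.604

0.604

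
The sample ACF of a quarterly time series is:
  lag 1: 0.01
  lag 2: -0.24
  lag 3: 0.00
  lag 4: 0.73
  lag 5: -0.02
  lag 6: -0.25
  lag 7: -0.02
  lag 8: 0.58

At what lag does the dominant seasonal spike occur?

4

The largest autocorrelation is r_4 = 0.73, with a weaker echo at lag 8 (0.58); the remaining lags stay at or below 0.01.
The dominant spike at lag 4 indicates a seasonal period of 4.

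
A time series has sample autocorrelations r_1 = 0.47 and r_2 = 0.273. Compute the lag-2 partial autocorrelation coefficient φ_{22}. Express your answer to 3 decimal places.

φ_{22} = (r_2 − r_1²) / (1 − r_1²)
r_1² = (0.47)² = 0.2209
Numerator = 0.273 − 0.2209 = 0.0521; denominator = 1 − 0.2209 = 0.7791
φ_{22} = 0.0521 / 0.7791 = 0.067

0.067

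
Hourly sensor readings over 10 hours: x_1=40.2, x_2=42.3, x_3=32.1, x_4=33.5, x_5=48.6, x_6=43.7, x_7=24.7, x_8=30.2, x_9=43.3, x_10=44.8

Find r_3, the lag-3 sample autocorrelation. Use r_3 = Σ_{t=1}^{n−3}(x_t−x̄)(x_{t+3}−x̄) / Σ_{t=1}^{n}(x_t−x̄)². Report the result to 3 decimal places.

-0.151

Mean x̄ = (40.2 + 42.3 + 32.1 + 33.5 + 48.6 + 43.7 + 24.7 + 30.2 + 43.3 + 44.8)/10 = 38.3400
Numerator Σ_{t=1}^{7}(x_t−x̄)(x_{t+3}−x̄) = -80.8468
Denominator Σ(x_t−x̄)² = 534.1440
r_3 = -80.8468 / 534.1440 = -0.151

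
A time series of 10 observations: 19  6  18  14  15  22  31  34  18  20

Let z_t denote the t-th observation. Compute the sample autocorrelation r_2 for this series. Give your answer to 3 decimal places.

0.067

Mean z̄ = (19 + 6 + 18 + 14 + 15 + 22 + 31 + 34 + 18 + 20)/10 = 19.7000
Numerator Σ_{t=1}^{8}(z_t−z̄)(z_{t+2}−z̄) = 39.0200
Denominator Σ(z_t−z̄)² = 586.1000
r_2 = 39.0200 / 586.1000 = 0.067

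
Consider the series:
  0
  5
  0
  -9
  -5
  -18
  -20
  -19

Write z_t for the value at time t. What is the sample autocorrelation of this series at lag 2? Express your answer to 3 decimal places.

Mean z̄ = (0 + 5 + 0 − 9 − 5 − 18 − 20 − 19)/8 = -8.2500
Σ(z_t−z̄)(z_{t+2}−z̄) = (68.0625) + (-9.9375) + (26.8125) + (7.3125) + (-38.1875) + (104.8125) = 158.8750
Denominator Σ(z_t−z̄)² = 671.5000
r_2 = 158.8750 / 671.5000 = 0.237

0.237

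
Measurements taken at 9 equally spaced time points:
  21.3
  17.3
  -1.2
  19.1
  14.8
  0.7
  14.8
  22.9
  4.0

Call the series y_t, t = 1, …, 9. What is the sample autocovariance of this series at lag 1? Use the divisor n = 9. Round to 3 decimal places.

Mean ȳ = (21.3 + 17.3 − 1.2 + 19.1 + 14.8 + 0.7 + 14.8 + 22.9 + 4.0)/9 = 12.6333
Σ_{t=1}^{8}(y_t−ȳ)(y_{t+1}−ȳ) = -217.6578
γ_1 = -217.6578 / 9 = -24.184

-24.184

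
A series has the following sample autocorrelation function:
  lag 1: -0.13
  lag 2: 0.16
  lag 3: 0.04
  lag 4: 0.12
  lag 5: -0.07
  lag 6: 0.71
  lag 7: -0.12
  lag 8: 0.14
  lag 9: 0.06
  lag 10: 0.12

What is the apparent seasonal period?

6

The largest autocorrelation is r_6 = 0.71; the remaining lags stay at or below 0.16.
The dominant spike at lag 6 indicates a seasonal period of 6.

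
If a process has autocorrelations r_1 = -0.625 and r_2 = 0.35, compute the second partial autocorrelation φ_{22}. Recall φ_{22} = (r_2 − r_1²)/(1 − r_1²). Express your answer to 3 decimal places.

φ_{22} = (r_2 − r_1²) / (1 − r_1²)
r_1² = (-0.625)² = 0.390625
Numerator = 0.35 − 0.3906 = -0.0406; denominator = 1 − 0.3906 = 0.6094
φ_{22} = -0.0406 / 0.6094 = -0.067

-0.067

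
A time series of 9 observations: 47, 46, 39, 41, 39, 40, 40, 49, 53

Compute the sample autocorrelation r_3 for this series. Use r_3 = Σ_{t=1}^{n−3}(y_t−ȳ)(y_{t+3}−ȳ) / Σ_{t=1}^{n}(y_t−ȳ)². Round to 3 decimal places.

-0.242

Mean ȳ = (47 + 46 + 39 + 41 + 39 + 40 + 40 + 49 + 53)/9 = 43.7778
Numerator Σ_{t=1}^{6}(y_t−ȳ)(y_{t+3}−ȳ) = -50.8148
Denominator Σ(y_t−ȳ)² = 209.5556
r_3 = -50.8148 / 209.5556 = -0.242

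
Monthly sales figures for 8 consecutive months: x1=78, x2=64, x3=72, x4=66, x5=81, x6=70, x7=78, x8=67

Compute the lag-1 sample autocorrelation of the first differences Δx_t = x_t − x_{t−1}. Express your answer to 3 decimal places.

First differences Δx: -14, 8, -6, 15, -11, 8, -11
Mean of differences = -1.5714
Numerator Σ(Δx_t−Δx̄)(Δx_{t+1}−Δx̄) = -571.4694
Denominator Σ(Δx_t−Δx̄)² = 809.7143
r_1(Δx) = -571.4694 / 809.7143 = -0.706

-0.706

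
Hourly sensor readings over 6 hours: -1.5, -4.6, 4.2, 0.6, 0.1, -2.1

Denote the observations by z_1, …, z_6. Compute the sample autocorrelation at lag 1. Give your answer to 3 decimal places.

Mean z̄ = (-1.5 − 4.6 + 4.2 + 0.6 + 0.1 − 2.1)/6 = -0.5500
Deviations from mean: -0.9500, -4.0500, 4.7500, 1.1500, 0.6500, -1.5500
Σ(z_t−z̄)(z_{t+1}−z̄) = (3.8475) + (-19.2375) + (5.4625) + (0.7475) + (-1.0075) = -10.1875
Denominator Σ(z_t−z̄)² = 44.0150
r_1 = -10.1875 / 44.0150 = -0.231

-0.231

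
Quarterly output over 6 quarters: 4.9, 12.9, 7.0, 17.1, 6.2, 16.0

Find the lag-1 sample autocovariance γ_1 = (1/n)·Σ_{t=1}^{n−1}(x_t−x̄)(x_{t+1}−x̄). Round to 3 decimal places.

-16.204

Mean x̄ = (4.9 + 12.9 + 7.0 + 17.1 + 6.2 + 16.0)/6 = 10.6833
Deviations: -5.7833, 2.2167, -3.6833, 6.4167, -4.4833, 5.3167
Σ_{t=1}^{5}(x_t−x̄)(x_{t+1}−x̄) = -97.2236
γ_1 = -97.2236 / 6 = -16.204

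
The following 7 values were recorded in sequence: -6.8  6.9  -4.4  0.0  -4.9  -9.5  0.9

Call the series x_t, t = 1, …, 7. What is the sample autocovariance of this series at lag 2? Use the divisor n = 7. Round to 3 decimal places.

Mean x̄ = (-6.8 + 6.9 − 4.4 + 0.0 − 4.9 − 9.5 + 0.9)/7 = -2.5429
Σ_{t=1}^{5}(x_t−x̄)(x_{t+2}−x̄) = 10.4892
γ_2 = 10.4892 / 7 = 1.498

1.498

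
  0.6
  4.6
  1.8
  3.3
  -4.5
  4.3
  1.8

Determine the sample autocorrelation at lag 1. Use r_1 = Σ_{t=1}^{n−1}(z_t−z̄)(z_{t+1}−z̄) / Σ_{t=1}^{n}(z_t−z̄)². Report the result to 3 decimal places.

Mean z̄ = (0.6 + 4.6 + 1.8 + 3.3 − 4.5 + 4.3 + 1.8)/7 = 1.7000
Deviations from mean: -1.1000, 2.9000, 0.1000, 1.6000, -6.2000, 2.6000, 0.1000
Numerator Σ_{t=1}^{6}(z_t−z̄)(z_{t+1}−z̄) = -28.5200
Denominator Σ(z_t−z̄)² = 57.4000
r_1 = -28.5200 / 57.4000 = -0.497

-0.497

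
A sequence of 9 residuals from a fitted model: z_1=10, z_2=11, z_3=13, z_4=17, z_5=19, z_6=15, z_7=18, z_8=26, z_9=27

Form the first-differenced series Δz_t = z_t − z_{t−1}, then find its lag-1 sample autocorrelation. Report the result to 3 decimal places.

-0.081

First differences Δz: 1, 2, 4, 2, -4, 3, 8, 1
Mean of differences = 2.1250
Numerator Σ(Δz_t−Δz̄)(Δz_{t+1}−Δz̄) = -6.3906
Denominator Σ(Δz_t−Δz̄)² = 78.8750
r_1(Δz) = -6.3906 / 78.8750 = -0.081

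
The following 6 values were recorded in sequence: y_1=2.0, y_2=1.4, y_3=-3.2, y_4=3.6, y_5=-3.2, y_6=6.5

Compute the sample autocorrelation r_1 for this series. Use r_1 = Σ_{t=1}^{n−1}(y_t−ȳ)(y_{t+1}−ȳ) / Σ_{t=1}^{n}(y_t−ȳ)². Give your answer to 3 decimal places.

-0.618

Mean ȳ = (2.0 + 1.4 − 3.2 + 3.6 − 3.2 + 6.5)/6 = 1.1833
Numerator Σ_{t=1}^{5}(y_t−ȳ)(y_{t+1}−ȳ) = -45.2636
Denominator Σ(y_t−ȳ)² = 73.2483
r_1 = -45.2636 / 73.2483 = -0.618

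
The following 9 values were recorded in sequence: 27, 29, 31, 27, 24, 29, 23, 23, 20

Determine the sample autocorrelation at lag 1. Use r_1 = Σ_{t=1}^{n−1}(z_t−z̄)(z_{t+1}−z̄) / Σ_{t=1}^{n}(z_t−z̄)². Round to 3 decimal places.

0.325

Mean z̄ = (27 + 29 + 31 + 27 + 24 + 29 + 23 + 23 + 20)/9 = 25.8889
Numerator Σ_{t=1}^{8}(z_t−z̄)(z_{t+1}−z̄) = 33.4321
Denominator Σ(z_t−z̄)² = 102.8889
r_1 = 33.4321 / 102.8889 = 0.325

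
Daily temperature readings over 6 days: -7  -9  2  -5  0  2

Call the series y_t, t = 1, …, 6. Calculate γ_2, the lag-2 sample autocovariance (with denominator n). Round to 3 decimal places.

Mean ȳ = (-7 − 9 + 2 − 5 + 0 + 2)/6 = -2.8333
Deviations: -4.1667, -6.1667, 4.8333, -2.1667, 2.8333, 4.8333
Σ_{t=1}^{4}(y_t−ȳ)(y_{t+2}−ȳ) = -3.5556
γ_2 = -3.5556 / 6 = -0.593

-0.593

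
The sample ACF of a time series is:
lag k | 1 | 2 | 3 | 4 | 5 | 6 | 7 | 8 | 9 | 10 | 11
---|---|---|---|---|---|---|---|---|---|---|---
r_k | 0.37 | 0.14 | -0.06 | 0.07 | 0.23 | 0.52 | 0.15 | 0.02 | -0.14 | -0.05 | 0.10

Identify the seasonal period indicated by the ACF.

6

The largest autocorrelation is r_6 = 0.52; the remaining lags stay at or below 0.37. The elevated value at lag 1 (0.37), dropping to 0.14 at lag 2, reflects decaying short-term dependence rather than seasonality.
The dominant spike at lag 6 indicates a seasonal period of 6.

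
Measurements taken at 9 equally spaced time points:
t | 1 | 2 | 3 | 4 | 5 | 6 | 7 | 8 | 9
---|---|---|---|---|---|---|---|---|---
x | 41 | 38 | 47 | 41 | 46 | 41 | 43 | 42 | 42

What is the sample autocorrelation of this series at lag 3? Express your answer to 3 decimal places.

Mean x̄ = (41 + 38 + 47 + 41 + 46 + 41 + 43 + 42 + 42)/9 = 42.3333
Numerator Σ_{t=1}^{6}(x_t−x̄)(x_{t+3}−x̄) = -22.0000
Denominator Σ(x_t−x̄)² = 60.0000
r_3 = -22.0000 / 60.0000 = -0.367

-0.367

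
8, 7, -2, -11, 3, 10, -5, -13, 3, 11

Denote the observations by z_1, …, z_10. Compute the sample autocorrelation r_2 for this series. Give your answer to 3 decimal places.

-0.751

Mean z̄ = (8 + 7 − 2 − 11 + 3 + 10 − 5 − 13 + 3 + 11)/10 = 1.1000
Numerator Σ_{t=1}^{8}(z_t−z̄)(z_{t+2}−z̄) = -494.6200
Denominator Σ(z_t−z̄)² = 658.9000
r_2 = -494.6200 / 658.9000 = -0.751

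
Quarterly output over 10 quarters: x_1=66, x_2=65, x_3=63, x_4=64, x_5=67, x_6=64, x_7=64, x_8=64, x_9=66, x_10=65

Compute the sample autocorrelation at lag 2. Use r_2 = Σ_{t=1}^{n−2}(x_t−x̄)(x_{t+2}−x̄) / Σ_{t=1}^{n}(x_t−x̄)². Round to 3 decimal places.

-0.579

Mean x̄ = (66 + 65 + 63 + 64 + 67 + 64 + 64 + 64 + 66 + 65)/10 = 64.8000
Numerator Σ_{t=1}^{8}(x_t−x̄)(x_{t+2}−x̄) = -7.8800
Denominator Σ(x_t−x̄)² = 13.6000
r_2 = -7.8800 / 13.6000 = -0.579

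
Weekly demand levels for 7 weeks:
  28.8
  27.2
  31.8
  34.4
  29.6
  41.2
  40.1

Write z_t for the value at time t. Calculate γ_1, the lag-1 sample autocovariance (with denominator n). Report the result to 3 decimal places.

Mean z̄ = (28.8 + 27.2 + 31.8 + 34.4 + 29.6 + 41.2 + 40.1)/7 = 33.3000
Deviations: -4.5000, -6.1000, -1.5000, 1.1000, -3.7000, 7.9000, 6.8000
Σ_{t=1}^{6}(z_t−z̄)(z_{t+1}−z̄) = 55.3700
γ_1 = 55.3700 / 7 = 7.910

7.910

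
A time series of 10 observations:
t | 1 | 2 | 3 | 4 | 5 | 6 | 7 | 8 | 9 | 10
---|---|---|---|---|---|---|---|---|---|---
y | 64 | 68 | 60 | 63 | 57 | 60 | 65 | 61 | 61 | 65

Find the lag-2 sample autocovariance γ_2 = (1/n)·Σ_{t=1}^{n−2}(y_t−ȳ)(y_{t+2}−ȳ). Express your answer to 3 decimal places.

-0.692

Mean ȳ = (64 + 68 + 60 + 63 + 57 + 60 + 65 + 61 + 61 + 65)/10 = 62.4000
Σ_{t=1}^{8}(y_t−ȳ)(y_{t+2}−ȳ) = -6.9200
γ_2 = -6.9200 / 10 = -0.692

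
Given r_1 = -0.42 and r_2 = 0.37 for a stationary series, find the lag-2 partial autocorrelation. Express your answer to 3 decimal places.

φ_{22} = (r_2 − r_1²) / (1 − r_1²)
r_1² = (-0.42)² = 0.1764
Numerator = 0.37 − 0.1764 = 0.1936; denominator = 1 − 0.1764 = 0.8236
φ_{22} = 0.1936 / 0.8236 = 0.235

0.235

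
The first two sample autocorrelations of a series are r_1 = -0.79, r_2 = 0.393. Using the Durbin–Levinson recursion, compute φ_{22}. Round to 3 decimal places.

-0.615

φ_{22} = (r_2 − r_1²) / (1 − r_1²)
r_1² = (-0.79)² = 0.6241
Numerator = 0.393 − 0.6241 = -0.2311; denominator = 1 − 0.6241 = 0.3759
φ_{22} = -0.2311 / 0.3759 = -0.615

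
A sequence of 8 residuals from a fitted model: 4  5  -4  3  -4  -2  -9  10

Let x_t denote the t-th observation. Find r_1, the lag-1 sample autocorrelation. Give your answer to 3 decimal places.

Mean x̄ = (4 + 5 − 4 + 3 − 4 − 2 − 9 + 10)/8 = 0.3750
Deviations from mean: 3.6250, 4.6250, -4.3750, 2.6250, -4.3750, -2.3750, -9.3750, 9.6250
Σ(x_t−x̄)(x_{t+1}−x̄) = (16.7656) + (-20.2344) + (-11.4844) + (-11.4844) + (10.3906) + (22.2656) + (-90.2344) = -84.0156
Denominator Σ(x_t−x̄)² = 265.8750
r_1 = -84.0156 / 265.8750 = -0.316

-0.316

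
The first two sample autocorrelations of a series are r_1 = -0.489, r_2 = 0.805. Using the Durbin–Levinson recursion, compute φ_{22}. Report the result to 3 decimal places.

φ_{22} = (r_2 − r_1²) / (1 − r_1²)
r_1² = (-0.489)² = 0.239121
Numerator = 0.805 − 0.2391 = 0.5659; denominator = 1 − 0.2391 = 0.7609
φ_{22} = 0.5659 / 0.7609 = 0.744

0.744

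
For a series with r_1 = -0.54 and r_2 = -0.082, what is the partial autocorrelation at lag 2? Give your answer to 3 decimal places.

-0.527

φ_{22} = (r_2 − r_1²) / (1 − r_1²)
r_1² = (-0.54)² = 0.2916
Numerator = -0.082 − 0.2916 = -0.3736; denominator = 1 − 0.2916 = 0.7084
φ_{22} = -0.3736 / 0.7084 = -0.527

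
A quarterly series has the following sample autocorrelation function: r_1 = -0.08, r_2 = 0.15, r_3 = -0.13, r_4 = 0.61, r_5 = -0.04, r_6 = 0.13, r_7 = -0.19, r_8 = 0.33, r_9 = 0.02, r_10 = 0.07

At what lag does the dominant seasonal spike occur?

The largest autocorrelation is r_4 = 0.61, with a weaker echo at lag 8 (0.33); the remaining lags stay at or below 0.15.
The dominant spike at lag 4 indicates a seasonal period of 4.

4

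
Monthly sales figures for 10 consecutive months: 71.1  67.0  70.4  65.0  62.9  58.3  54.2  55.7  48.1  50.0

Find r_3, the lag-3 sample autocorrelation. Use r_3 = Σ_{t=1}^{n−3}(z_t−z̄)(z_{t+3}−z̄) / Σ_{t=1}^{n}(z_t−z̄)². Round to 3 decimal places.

Mean z̄ = (71.1 + 67.0 + 70.4 + 65.0 + 62.9 + 58.3 + 54.2 + 55.7 + 48.1 + 50.0)/10 = 60.2700
Numerator Σ_{t=1}^{7}(z_t−z̄)(z_{t+3}−z̄) = 94.5533
Denominator Σ(z_t−z̄)² = 609.6810
r_3 = 94.5533 / 609.6810 = 0.155

0.155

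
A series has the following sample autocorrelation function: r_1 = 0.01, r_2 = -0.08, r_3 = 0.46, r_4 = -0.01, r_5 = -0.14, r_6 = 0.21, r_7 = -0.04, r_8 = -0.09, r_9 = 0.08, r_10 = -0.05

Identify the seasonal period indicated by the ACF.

The largest autocorrelation is r_3 = 0.46, with a weaker echo at lag 6 (0.21); the remaining lags stay at or below 0.08.
The dominant spike at lag 3 indicates a seasonal period of 3.

3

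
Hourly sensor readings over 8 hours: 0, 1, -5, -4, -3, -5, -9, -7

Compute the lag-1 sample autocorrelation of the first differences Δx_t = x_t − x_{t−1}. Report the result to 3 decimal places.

First differences Δx: 1, -6, 1, 1, -2, -4, 2
Mean of differences = -1.0000
Numerator Σ(Δx_t−Δx̄)(Δx_{t+1}−Δx̄) = -24.0000
Denominator Σ(Δx_t−Δx̄)² = 56.0000
r_1(Δx) = -24.0000 / 56.0000 = -0.429

-0.429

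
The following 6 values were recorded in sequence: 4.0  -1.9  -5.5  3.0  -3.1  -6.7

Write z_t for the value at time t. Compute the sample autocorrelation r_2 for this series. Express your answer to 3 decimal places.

-0.425

Mean z̄ = (4.0 − 1.9 − 5.5 + 3.0 − 3.1 − 6.7)/6 = -1.7000
Deviations from mean: 5.7000, -0.2000, -3.8000, 4.7000, -1.4000, -5.0000
Σ(z_t−z̄)(z_{t+2}−z̄) = (-21.6600) + (-0.9400) + (5.3200) + (-23.5000) = -40.7800
Denominator Σ(z_t−z̄)² = 96.0200
r_2 = -40.7800 / 96.0200 = -0.425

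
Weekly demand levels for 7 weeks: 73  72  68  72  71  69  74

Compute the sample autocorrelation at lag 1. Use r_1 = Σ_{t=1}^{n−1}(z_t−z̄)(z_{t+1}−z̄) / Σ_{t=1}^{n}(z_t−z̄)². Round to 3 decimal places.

Mean z̄ = (73 + 72 + 68 + 72 + 71 + 69 + 74)/7 = 71.2857
Deviations from mean: 1.7143, 0.7143, -3.2857, 0.7143, -0.2857, -2.2857, 2.7143
Σ(z_t−z̄)(z_{t+1}−z̄) = (1.2245) + (-2.3469) + (-2.3469) + (-0.2041) + (0.6531) + (-6.2041) = -9.2245
Denominator Σ(z_t−z̄)² = 27.4286
r_1 = -9.2245 / 27.4286 = -0.336

-0.336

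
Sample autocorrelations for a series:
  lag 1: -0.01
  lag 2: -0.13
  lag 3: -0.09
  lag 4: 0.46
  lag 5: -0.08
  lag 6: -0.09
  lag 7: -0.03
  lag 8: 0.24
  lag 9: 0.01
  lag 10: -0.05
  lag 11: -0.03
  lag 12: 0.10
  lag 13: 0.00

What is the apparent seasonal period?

The largest autocorrelation is r_4 = 0.46, with a weaker echo at lag 8 (0.24); the remaining lags stay at or below 0.10.
The dominant spike at lag 4 indicates a seasonal period of 4.

4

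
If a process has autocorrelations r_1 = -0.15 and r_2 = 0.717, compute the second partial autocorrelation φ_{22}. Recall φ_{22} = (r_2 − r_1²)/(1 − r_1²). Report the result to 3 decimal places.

φ_{22} = (r_2 − r_1²) / (1 − r_1²)
r_1² = (-0.15)² = 0.0225
Numerator = 0.717 − 0.0225 = 0.6945; denominator = 1 − 0.0225 = 0.9775
φ_{22} = 0.6945 / 0.9775 = 0.710

0.710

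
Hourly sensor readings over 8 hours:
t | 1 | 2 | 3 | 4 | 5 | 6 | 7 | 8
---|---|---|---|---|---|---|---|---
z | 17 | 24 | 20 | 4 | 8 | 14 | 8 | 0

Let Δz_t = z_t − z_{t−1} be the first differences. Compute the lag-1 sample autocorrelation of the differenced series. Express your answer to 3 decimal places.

-0.085

First differences Δz: 7, -4, -16, 4, 6, -6, -8
Mean of differences = -2.4286
Numerator Σ(Δz_t−Δz̄)(Δz_{t+1}−Δz̄) = -36.7551
Denominator Σ(Δz_t−Δz̄)² = 431.7143
r_1(Δz) = -36.7551 / 431.7143 = -0.085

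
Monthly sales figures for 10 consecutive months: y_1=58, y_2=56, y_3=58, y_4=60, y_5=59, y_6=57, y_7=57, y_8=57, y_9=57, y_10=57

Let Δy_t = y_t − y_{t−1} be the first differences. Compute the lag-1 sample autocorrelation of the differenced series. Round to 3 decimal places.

First differences Δy: -2, 2, 2, -1, -2, 0, 0, 0, 0
Mean of differences = -0.1111
Numerator Σ(Δy_t−Δȳ)(Δy_{t+1}−Δȳ) = 0.0988
Denominator Σ(Δy_t−Δȳ)² = 16.8889
r_1(Δy) = 0.0988 / 16.8889 = 0.006

0.006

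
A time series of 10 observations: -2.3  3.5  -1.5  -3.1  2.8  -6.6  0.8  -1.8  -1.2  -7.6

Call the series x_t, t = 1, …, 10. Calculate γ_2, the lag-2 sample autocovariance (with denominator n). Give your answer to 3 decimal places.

Mean x̄ = (-2.3 + 3.5 − 1.5 − 3.1 + 2.8 − 6.6 + 0.8 − 1.8 − 1.2 − 7.6)/10 = -1.7000
Σ_{t=1}^{8}(x_t−x̄)(x_{t+2}−x̄) = 13.9400
γ_2 = 13.9400 / 10 = 1.394

1.394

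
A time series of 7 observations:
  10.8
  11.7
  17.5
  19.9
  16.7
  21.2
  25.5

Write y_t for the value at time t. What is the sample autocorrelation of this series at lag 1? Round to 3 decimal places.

0.391

Mean ȳ = (10.8 + 11.7 + 17.5 + 19.9 + 16.7 + 21.2 + 25.5)/7 = 17.6143
Deviations from mean: -6.8143, -5.9143, -0.1143, 2.2857, -0.9143, 3.5857, 7.8857
Σ(y_t−ȳ)(y_{t+1}−ȳ) = (40.3016) + (0.6759) + (-0.2612) + (-2.0898) + (-3.2784) + (28.2759) = 63.6241
Denominator Σ(y_t−ȳ)² = 162.5286
r_1 = 63.6241 / 162.5286 = 0.391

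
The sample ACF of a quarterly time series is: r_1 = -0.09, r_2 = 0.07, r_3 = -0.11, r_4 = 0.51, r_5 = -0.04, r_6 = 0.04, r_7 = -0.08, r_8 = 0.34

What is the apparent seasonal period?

4

The largest autocorrelation is r_4 = 0.51, with a weaker echo at lag 8 (0.34); the remaining lags stay at or below 0.07.
The dominant spike at lag 4 indicates a seasonal period of 4.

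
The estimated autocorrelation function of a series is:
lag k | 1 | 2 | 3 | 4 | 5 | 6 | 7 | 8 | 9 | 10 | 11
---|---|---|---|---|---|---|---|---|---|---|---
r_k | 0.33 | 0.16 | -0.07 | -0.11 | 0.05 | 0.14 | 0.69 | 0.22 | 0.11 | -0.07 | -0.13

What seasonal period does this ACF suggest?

7

The largest autocorrelation is r_7 = 0.69; the remaining lags stay at or below 0.33. The elevated value at lag 1 (0.33), dropping to 0.16 at lag 2, reflects decaying short-term dependence rather than seasonality.
The dominant spike at lag 7 indicates a seasonal period of 7.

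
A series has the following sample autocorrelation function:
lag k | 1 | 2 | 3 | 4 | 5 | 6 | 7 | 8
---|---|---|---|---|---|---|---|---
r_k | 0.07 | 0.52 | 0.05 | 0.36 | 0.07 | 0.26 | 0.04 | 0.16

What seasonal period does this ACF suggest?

2

The largest autocorrelation is r_2 = 0.52, with weaker echoes at lags 4 (0.36), 6 (0.26) and 8 (0.16); the remaining lags stay at or below 0.07.
The dominant spike at lag 2 indicates a seasonal period of 2.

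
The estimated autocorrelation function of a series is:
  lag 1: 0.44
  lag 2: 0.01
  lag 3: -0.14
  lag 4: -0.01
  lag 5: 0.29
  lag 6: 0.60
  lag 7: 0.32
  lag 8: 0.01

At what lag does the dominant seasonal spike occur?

The largest autocorrelation is r_6 = 0.60; the remaining lags stay at or below 0.44. The elevated value at lag 1 (0.44), dropping to 0.01 at lag 2, reflects decaying short-term dependence rather than seasonality.
The dominant spike at lag 6 indicates a seasonal period of 6.

6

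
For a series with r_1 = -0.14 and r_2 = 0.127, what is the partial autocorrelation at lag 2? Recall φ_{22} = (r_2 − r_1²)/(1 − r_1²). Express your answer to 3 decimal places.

0.110

φ_{22} = (r_2 − r_1²) / (1 − r_1²)
r_1² = (-0.14)² = 0.0196
Numerator = 0.127 − 0.0196 = 0.1074; denominator = 1 − 0.0196 = 0.9804
φ_{22} = 0.1074 / 0.9804 = 0.110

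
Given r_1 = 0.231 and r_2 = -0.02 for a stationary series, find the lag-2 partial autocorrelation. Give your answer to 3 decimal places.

-0.077

φ_{22} = (r_2 − r_1²) / (1 − r_1²)
r_1² = (0.231)² = 0.053361
Numerator = -0.02 − 0.0534 = -0.0734; denominator = 1 − 0.0534 = 0.9466
φ_{22} = -0.0734 / 0.9466 = -0.077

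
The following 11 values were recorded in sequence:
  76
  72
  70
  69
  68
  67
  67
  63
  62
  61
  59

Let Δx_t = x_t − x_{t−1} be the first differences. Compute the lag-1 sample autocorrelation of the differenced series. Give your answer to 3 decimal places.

-0.161

First differences Δx: -4, -2, -1, -1, -1, 0, -4, -1, -1, -2
Mean of differences = -1.7000
Numerator Σ(Δx_t−Δx̄)(Δx_{t+1}−Δx̄) = -2.5900
Denominator Σ(Δx_t−Δx̄)² = 16.1000
r_1(Δx) = -2.5900 / 16.1000 = -0.161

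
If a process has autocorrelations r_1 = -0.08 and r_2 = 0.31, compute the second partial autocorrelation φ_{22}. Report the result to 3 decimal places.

φ_{22} = (r_2 − r_1²) / (1 − r_1²)
r_1² = (-0.08)² = 0.0064
Numerator = 0.31 − 0.0064 = 0.3036; denominator = 1 − 0.0064 = 0.9936
φ_{22} = 0.3036 / 0.9936 = 0.306

0.306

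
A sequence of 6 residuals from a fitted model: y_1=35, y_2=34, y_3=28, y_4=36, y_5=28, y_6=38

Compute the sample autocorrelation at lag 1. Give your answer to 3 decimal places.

-0.642

Mean ȳ = (35 + 34 + 28 + 36 + 28 + 38)/6 = 33.1667
Σ(y_t−ȳ)(y_{t+1}−ȳ) = (1.5278) + (-4.3056) + (-14.6389) + (-14.6389) + (-24.9722) = -57.0278
Denominator Σ(y_t−ȳ)² = 88.8333
r_1 = -57.0278 / 88.8333 = -0.642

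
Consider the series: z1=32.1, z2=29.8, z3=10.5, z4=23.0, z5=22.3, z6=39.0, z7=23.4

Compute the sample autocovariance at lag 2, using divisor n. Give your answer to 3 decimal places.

-12.022

Mean z̄ = (32.1 + 29.8 + 10.5 + 23.0 + 22.3 + 39.0 + 23.4)/7 = 25.7286
Σ_{t=1}^{5}(z_t−z̄)(z_{t+2}−z̄) = -84.1531
γ_2 = -84.1531 / 7 = -12.022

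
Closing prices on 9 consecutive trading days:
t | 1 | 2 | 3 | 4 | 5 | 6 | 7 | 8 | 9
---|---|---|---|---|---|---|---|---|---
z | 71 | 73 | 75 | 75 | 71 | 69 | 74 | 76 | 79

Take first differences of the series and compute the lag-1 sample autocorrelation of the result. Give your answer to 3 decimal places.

0.241

First differences Δz: 2, 2, 0, -4, -2, 5, 2, 3
Mean of differences = 1.0000
Numerator Σ(Δz_t−Δz̄)(Δz_{t+1}−Δz̄) = 14.0000
Denominator Σ(Δz_t−Δz̄)² = 58.0000
r_1(Δz) = 14.0000 / 58.0000 = 0.241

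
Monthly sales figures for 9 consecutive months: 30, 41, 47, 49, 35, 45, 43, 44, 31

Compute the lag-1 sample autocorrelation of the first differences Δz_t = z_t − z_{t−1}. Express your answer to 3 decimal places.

First differences Δz: 11, 6, 2, -14, 10, -2, 1, -13
Mean of differences = 0.1250
Numerator Σ(Δz_t−Δz̄)(Δz_{t+1}−Δz̄) = -125.3906
Denominator Σ(Δz_t−Δz̄)² = 630.8750
r_1(Δz) = -125.3906 / 630.8750 = -0.199

-0.199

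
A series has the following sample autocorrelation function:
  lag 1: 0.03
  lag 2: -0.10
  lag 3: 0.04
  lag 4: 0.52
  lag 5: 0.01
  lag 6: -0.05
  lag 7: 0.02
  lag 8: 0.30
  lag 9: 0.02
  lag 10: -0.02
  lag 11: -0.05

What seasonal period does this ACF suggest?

4

The largest autocorrelation is r_4 = 0.52, with a weaker echo at lag 8 (0.30); the remaining lags stay at or below 0.04.
The dominant spike at lag 4 indicates a seasonal period of 4.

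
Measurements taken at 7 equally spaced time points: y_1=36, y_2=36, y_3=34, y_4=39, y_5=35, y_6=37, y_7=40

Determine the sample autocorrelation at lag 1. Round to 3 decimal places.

-0.263

Mean ȳ = (36 + 36 + 34 + 39 + 35 + 37 + 40)/7 = 36.7143
Deviations from mean: -0.7143, -0.7143, -2.7143, 2.2857, -1.7143, 0.2857, 3.2857
Numerator Σ_{t=1}^{6}(y_t−ȳ)(y_{t+1}−ȳ) = -7.2245
Denominator Σ(y_t−ȳ)² = 27.4286
r_1 = -7.2245 / 27.4286 = -0.263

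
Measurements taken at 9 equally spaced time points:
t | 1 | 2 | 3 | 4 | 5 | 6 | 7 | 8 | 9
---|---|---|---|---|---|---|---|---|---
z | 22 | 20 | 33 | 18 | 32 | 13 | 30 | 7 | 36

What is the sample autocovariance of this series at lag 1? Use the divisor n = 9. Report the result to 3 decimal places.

-66.516

Mean z̄ = (22 + 20 + 33 + 18 + 32 + 13 + 30 + 7 + 36)/9 = 23.4444
Σ_{t=1}^{8}(z_t−z̄)(z_{t+1}−z̄) = -598.6420
γ_1 = -598.6420 / 9 = -66.516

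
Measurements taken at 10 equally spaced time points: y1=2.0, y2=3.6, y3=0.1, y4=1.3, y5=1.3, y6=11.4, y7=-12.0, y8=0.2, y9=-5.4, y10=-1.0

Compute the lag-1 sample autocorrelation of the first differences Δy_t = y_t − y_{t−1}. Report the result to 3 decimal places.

First differences Δy: 1.6, -3.5, 1.2, 0.0, 10.1, -23.4, 12.2, -5.6, 4.4
Mean of differences = -0.3333
Numerator Σ(Δy_t−Δȳ)(Δy_{t+1}−Δȳ) = -627.6911
Denominator Σ(Δy_t−Δȳ)² = 864.3800
r_1(Δy) = -627.6911 / 864.3800 = -0.726

-0.726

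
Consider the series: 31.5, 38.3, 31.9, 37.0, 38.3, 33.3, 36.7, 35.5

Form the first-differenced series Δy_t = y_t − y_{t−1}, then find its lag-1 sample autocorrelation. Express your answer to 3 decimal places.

-0.641

First differences Δy: 6.8, -6.4, 5.1, 1.3, -5.0, 3.4, -1.2
Mean of differences = 0.5714
Numerator Σ(Δy_t−Δȳ)(Δy_{t+1}−Δȳ) = -96.5222
Denominator Σ(Δy_t−Δȳ)² = 150.6143
r_1(Δy) = -96.5222 / 150.6143 = -0.641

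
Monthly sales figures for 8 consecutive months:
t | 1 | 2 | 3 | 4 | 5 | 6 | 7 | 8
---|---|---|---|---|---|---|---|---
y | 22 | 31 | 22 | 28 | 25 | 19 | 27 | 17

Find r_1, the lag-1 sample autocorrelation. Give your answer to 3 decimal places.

Mean ȳ = (22 + 31 + 22 + 28 + 25 + 19 + 27 + 17)/8 = 23.8750
Deviations from mean: -1.8750, 7.1250, -1.8750, 4.1250, 1.1250, -4.8750, 3.1250, -6.8750
Numerator Σ_{t=1}^{7}(y_t−ȳ)(y_{t+1}−ȳ) = -72.0156
Denominator Σ(y_t−ȳ)² = 156.8750
r_1 = -72.0156 / 156.8750 = -0.459

-0.459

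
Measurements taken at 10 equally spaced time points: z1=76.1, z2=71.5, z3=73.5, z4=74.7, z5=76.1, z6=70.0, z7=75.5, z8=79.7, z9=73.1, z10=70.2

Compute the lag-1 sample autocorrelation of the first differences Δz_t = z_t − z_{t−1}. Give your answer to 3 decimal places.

First differences Δz: -4.6, 2.0, 1.2, 1.4, -6.1, 5.5, 4.2, -6.6, -2.9
Mean of differences = -0.6556
Numerator Σ(Δz_t−Δz̄)(Δz_{t+1}−Δz̄) = -32.0709
Denominator Σ(Δz_t−Δz̄)² = 161.7622
r_1(Δz) = -32.0709 / 161.7622 = -0.198

-0.198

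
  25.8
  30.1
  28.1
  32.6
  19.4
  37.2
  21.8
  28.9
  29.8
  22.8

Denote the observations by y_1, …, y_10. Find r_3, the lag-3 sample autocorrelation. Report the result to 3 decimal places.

-0.060

Mean ȳ = (25.8 + 30.1 + 28.1 + 32.6 + 19.4 + 37.2 + 21.8 + 28.9 + 29.8 + 22.8)/10 = 27.6500
Σ(y_t−ȳ)(y_{t+3}−ȳ) = (-9.1575) + (-20.2125) + (4.2975) + (-28.9575) + (-10.3125) + (20.5325) + (28.3725) = -15.4375
Denominator Σ(y_t−ȳ)² = 257.3250
r_3 = -15.4375 / 257.3250 = -0.060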